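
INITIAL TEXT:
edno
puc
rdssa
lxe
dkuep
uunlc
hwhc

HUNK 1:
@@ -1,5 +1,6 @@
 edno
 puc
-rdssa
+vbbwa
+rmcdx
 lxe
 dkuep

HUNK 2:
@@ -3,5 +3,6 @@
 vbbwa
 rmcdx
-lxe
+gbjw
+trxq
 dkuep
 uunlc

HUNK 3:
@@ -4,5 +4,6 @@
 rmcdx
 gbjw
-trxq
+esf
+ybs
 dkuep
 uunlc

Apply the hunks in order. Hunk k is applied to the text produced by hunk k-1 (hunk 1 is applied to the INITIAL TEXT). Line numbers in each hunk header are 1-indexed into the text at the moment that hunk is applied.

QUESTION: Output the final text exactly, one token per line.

Answer: edno
puc
vbbwa
rmcdx
gbjw
esf
ybs
dkuep
uunlc
hwhc

Derivation:
Hunk 1: at line 1 remove [rdssa] add [vbbwa,rmcdx] -> 8 lines: edno puc vbbwa rmcdx lxe dkuep uunlc hwhc
Hunk 2: at line 3 remove [lxe] add [gbjw,trxq] -> 9 lines: edno puc vbbwa rmcdx gbjw trxq dkuep uunlc hwhc
Hunk 3: at line 4 remove [trxq] add [esf,ybs] -> 10 lines: edno puc vbbwa rmcdx gbjw esf ybs dkuep uunlc hwhc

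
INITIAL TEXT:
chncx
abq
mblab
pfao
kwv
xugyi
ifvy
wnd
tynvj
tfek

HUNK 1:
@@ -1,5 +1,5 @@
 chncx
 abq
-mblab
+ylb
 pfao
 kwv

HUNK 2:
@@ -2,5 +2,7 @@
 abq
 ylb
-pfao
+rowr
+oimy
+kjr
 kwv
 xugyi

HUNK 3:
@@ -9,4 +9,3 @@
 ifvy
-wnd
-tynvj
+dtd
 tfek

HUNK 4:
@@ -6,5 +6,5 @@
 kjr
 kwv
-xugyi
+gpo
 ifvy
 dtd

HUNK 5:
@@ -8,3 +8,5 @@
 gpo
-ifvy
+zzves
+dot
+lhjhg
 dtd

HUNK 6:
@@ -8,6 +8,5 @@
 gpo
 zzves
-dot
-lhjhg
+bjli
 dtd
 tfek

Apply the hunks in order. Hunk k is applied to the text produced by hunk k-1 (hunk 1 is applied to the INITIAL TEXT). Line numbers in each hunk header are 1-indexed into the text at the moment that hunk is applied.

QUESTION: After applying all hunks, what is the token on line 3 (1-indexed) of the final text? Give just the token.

Answer: ylb

Derivation:
Hunk 1: at line 1 remove [mblab] add [ylb] -> 10 lines: chncx abq ylb pfao kwv xugyi ifvy wnd tynvj tfek
Hunk 2: at line 2 remove [pfao] add [rowr,oimy,kjr] -> 12 lines: chncx abq ylb rowr oimy kjr kwv xugyi ifvy wnd tynvj tfek
Hunk 3: at line 9 remove [wnd,tynvj] add [dtd] -> 11 lines: chncx abq ylb rowr oimy kjr kwv xugyi ifvy dtd tfek
Hunk 4: at line 6 remove [xugyi] add [gpo] -> 11 lines: chncx abq ylb rowr oimy kjr kwv gpo ifvy dtd tfek
Hunk 5: at line 8 remove [ifvy] add [zzves,dot,lhjhg] -> 13 lines: chncx abq ylb rowr oimy kjr kwv gpo zzves dot lhjhg dtd tfek
Hunk 6: at line 8 remove [dot,lhjhg] add [bjli] -> 12 lines: chncx abq ylb rowr oimy kjr kwv gpo zzves bjli dtd tfek
Final line 3: ylb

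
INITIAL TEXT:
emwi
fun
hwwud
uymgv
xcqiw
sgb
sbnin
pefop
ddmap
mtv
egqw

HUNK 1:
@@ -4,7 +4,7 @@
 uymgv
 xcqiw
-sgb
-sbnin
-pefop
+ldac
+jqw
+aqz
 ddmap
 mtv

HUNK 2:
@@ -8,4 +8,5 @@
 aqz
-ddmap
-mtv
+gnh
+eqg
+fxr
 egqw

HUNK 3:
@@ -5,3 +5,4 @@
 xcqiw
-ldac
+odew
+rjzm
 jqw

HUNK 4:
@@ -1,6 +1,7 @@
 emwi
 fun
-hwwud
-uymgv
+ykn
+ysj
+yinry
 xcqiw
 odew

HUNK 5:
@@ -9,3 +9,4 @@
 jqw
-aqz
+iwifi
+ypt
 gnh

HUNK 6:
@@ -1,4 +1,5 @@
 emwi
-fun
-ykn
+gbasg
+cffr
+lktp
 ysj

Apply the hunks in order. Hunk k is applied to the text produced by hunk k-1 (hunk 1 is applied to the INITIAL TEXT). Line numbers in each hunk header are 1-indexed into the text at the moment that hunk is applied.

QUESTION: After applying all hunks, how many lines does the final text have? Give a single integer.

Hunk 1: at line 4 remove [sgb,sbnin,pefop] add [ldac,jqw,aqz] -> 11 lines: emwi fun hwwud uymgv xcqiw ldac jqw aqz ddmap mtv egqw
Hunk 2: at line 8 remove [ddmap,mtv] add [gnh,eqg,fxr] -> 12 lines: emwi fun hwwud uymgv xcqiw ldac jqw aqz gnh eqg fxr egqw
Hunk 3: at line 5 remove [ldac] add [odew,rjzm] -> 13 lines: emwi fun hwwud uymgv xcqiw odew rjzm jqw aqz gnh eqg fxr egqw
Hunk 4: at line 1 remove [hwwud,uymgv] add [ykn,ysj,yinry] -> 14 lines: emwi fun ykn ysj yinry xcqiw odew rjzm jqw aqz gnh eqg fxr egqw
Hunk 5: at line 9 remove [aqz] add [iwifi,ypt] -> 15 lines: emwi fun ykn ysj yinry xcqiw odew rjzm jqw iwifi ypt gnh eqg fxr egqw
Hunk 6: at line 1 remove [fun,ykn] add [gbasg,cffr,lktp] -> 16 lines: emwi gbasg cffr lktp ysj yinry xcqiw odew rjzm jqw iwifi ypt gnh eqg fxr egqw
Final line count: 16

Answer: 16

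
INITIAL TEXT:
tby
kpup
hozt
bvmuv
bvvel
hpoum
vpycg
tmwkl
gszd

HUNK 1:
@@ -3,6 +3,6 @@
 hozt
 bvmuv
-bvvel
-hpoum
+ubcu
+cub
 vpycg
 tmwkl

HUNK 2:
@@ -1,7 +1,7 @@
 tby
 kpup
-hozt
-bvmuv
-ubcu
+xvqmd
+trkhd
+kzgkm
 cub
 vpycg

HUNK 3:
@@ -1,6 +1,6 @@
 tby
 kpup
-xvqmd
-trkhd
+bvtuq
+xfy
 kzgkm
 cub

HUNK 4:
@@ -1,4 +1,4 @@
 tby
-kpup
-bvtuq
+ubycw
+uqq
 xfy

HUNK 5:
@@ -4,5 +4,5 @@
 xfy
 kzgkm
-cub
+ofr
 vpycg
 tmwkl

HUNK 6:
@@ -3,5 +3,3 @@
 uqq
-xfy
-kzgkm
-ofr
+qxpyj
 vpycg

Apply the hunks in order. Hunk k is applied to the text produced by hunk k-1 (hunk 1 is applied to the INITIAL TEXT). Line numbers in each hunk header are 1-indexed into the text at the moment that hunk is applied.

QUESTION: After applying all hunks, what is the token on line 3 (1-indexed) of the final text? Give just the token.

Answer: uqq

Derivation:
Hunk 1: at line 3 remove [bvvel,hpoum] add [ubcu,cub] -> 9 lines: tby kpup hozt bvmuv ubcu cub vpycg tmwkl gszd
Hunk 2: at line 1 remove [hozt,bvmuv,ubcu] add [xvqmd,trkhd,kzgkm] -> 9 lines: tby kpup xvqmd trkhd kzgkm cub vpycg tmwkl gszd
Hunk 3: at line 1 remove [xvqmd,trkhd] add [bvtuq,xfy] -> 9 lines: tby kpup bvtuq xfy kzgkm cub vpycg tmwkl gszd
Hunk 4: at line 1 remove [kpup,bvtuq] add [ubycw,uqq] -> 9 lines: tby ubycw uqq xfy kzgkm cub vpycg tmwkl gszd
Hunk 5: at line 4 remove [cub] add [ofr] -> 9 lines: tby ubycw uqq xfy kzgkm ofr vpycg tmwkl gszd
Hunk 6: at line 3 remove [xfy,kzgkm,ofr] add [qxpyj] -> 7 lines: tby ubycw uqq qxpyj vpycg tmwkl gszd
Final line 3: uqq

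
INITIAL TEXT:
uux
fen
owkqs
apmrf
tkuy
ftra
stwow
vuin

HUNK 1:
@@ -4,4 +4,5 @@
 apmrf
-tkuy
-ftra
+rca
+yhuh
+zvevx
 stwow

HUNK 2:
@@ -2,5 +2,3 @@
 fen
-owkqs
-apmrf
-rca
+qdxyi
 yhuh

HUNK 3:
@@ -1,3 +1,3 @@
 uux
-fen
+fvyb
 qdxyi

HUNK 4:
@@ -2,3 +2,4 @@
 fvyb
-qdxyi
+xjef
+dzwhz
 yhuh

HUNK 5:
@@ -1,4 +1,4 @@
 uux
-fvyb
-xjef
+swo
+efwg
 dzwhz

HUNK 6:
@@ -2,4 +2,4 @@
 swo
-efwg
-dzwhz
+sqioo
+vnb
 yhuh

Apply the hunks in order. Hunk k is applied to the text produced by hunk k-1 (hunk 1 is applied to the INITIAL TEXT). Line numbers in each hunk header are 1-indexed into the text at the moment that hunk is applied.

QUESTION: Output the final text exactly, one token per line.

Answer: uux
swo
sqioo
vnb
yhuh
zvevx
stwow
vuin

Derivation:
Hunk 1: at line 4 remove [tkuy,ftra] add [rca,yhuh,zvevx] -> 9 lines: uux fen owkqs apmrf rca yhuh zvevx stwow vuin
Hunk 2: at line 2 remove [owkqs,apmrf,rca] add [qdxyi] -> 7 lines: uux fen qdxyi yhuh zvevx stwow vuin
Hunk 3: at line 1 remove [fen] add [fvyb] -> 7 lines: uux fvyb qdxyi yhuh zvevx stwow vuin
Hunk 4: at line 2 remove [qdxyi] add [xjef,dzwhz] -> 8 lines: uux fvyb xjef dzwhz yhuh zvevx stwow vuin
Hunk 5: at line 1 remove [fvyb,xjef] add [swo,efwg] -> 8 lines: uux swo efwg dzwhz yhuh zvevx stwow vuin
Hunk 6: at line 2 remove [efwg,dzwhz] add [sqioo,vnb] -> 8 lines: uux swo sqioo vnb yhuh zvevx stwow vuin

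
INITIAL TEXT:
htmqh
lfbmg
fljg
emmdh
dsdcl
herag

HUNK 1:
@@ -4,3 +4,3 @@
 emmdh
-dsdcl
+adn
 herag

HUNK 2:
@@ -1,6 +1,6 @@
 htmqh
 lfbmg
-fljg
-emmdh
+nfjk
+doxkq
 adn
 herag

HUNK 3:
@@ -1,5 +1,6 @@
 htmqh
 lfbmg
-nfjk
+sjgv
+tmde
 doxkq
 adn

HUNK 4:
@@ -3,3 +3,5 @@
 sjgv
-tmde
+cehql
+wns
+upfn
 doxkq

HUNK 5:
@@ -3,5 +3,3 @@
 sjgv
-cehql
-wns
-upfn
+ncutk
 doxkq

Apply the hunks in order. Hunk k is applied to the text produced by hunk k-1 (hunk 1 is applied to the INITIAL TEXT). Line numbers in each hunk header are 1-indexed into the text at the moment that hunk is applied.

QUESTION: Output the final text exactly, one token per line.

Answer: htmqh
lfbmg
sjgv
ncutk
doxkq
adn
herag

Derivation:
Hunk 1: at line 4 remove [dsdcl] add [adn] -> 6 lines: htmqh lfbmg fljg emmdh adn herag
Hunk 2: at line 1 remove [fljg,emmdh] add [nfjk,doxkq] -> 6 lines: htmqh lfbmg nfjk doxkq adn herag
Hunk 3: at line 1 remove [nfjk] add [sjgv,tmde] -> 7 lines: htmqh lfbmg sjgv tmde doxkq adn herag
Hunk 4: at line 3 remove [tmde] add [cehql,wns,upfn] -> 9 lines: htmqh lfbmg sjgv cehql wns upfn doxkq adn herag
Hunk 5: at line 3 remove [cehql,wns,upfn] add [ncutk] -> 7 lines: htmqh lfbmg sjgv ncutk doxkq adn herag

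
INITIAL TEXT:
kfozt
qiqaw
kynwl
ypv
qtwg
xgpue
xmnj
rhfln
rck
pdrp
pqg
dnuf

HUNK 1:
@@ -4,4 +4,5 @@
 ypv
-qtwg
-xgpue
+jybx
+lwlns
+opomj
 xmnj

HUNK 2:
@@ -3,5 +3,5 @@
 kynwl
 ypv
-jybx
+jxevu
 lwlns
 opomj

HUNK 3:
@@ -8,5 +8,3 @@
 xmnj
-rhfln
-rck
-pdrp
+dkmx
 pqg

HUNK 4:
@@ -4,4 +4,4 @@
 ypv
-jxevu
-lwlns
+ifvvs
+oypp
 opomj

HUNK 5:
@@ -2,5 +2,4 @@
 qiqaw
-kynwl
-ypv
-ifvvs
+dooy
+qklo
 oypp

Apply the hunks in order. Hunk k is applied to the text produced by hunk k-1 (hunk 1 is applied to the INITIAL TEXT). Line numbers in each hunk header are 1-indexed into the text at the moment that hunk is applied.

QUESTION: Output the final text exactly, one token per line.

Hunk 1: at line 4 remove [qtwg,xgpue] add [jybx,lwlns,opomj] -> 13 lines: kfozt qiqaw kynwl ypv jybx lwlns opomj xmnj rhfln rck pdrp pqg dnuf
Hunk 2: at line 3 remove [jybx] add [jxevu] -> 13 lines: kfozt qiqaw kynwl ypv jxevu lwlns opomj xmnj rhfln rck pdrp pqg dnuf
Hunk 3: at line 8 remove [rhfln,rck,pdrp] add [dkmx] -> 11 lines: kfozt qiqaw kynwl ypv jxevu lwlns opomj xmnj dkmx pqg dnuf
Hunk 4: at line 4 remove [jxevu,lwlns] add [ifvvs,oypp] -> 11 lines: kfozt qiqaw kynwl ypv ifvvs oypp opomj xmnj dkmx pqg dnuf
Hunk 5: at line 2 remove [kynwl,ypv,ifvvs] add [dooy,qklo] -> 10 lines: kfozt qiqaw dooy qklo oypp opomj xmnj dkmx pqg dnuf

Answer: kfozt
qiqaw
dooy
qklo
oypp
opomj
xmnj
dkmx
pqg
dnuf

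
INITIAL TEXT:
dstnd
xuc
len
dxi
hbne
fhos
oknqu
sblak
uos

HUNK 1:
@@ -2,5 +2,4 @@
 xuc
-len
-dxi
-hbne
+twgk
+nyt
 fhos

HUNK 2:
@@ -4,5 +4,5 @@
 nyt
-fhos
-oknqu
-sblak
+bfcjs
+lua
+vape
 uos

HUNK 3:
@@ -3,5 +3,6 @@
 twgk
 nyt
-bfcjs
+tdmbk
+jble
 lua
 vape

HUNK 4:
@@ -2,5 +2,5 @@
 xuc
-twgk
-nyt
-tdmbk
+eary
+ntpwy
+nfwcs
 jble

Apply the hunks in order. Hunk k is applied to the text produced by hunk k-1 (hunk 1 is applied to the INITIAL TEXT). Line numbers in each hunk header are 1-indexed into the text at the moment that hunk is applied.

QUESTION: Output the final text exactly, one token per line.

Answer: dstnd
xuc
eary
ntpwy
nfwcs
jble
lua
vape
uos

Derivation:
Hunk 1: at line 2 remove [len,dxi,hbne] add [twgk,nyt] -> 8 lines: dstnd xuc twgk nyt fhos oknqu sblak uos
Hunk 2: at line 4 remove [fhos,oknqu,sblak] add [bfcjs,lua,vape] -> 8 lines: dstnd xuc twgk nyt bfcjs lua vape uos
Hunk 3: at line 3 remove [bfcjs] add [tdmbk,jble] -> 9 lines: dstnd xuc twgk nyt tdmbk jble lua vape uos
Hunk 4: at line 2 remove [twgk,nyt,tdmbk] add [eary,ntpwy,nfwcs] -> 9 lines: dstnd xuc eary ntpwy nfwcs jble lua vape uos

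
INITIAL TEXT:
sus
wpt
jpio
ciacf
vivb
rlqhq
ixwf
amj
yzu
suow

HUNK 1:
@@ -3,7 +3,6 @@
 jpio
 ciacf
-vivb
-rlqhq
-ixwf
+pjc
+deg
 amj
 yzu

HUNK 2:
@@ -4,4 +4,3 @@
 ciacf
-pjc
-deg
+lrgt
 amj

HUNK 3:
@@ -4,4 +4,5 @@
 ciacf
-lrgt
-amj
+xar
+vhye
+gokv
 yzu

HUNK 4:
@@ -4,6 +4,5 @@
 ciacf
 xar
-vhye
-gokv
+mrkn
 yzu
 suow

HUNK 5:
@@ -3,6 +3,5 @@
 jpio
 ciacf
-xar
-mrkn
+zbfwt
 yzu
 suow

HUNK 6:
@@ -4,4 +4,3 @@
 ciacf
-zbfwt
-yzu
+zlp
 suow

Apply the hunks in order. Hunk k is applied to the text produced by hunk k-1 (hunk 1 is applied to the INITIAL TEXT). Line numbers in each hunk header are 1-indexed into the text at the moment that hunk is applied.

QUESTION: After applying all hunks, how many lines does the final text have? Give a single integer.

Answer: 6

Derivation:
Hunk 1: at line 3 remove [vivb,rlqhq,ixwf] add [pjc,deg] -> 9 lines: sus wpt jpio ciacf pjc deg amj yzu suow
Hunk 2: at line 4 remove [pjc,deg] add [lrgt] -> 8 lines: sus wpt jpio ciacf lrgt amj yzu suow
Hunk 3: at line 4 remove [lrgt,amj] add [xar,vhye,gokv] -> 9 lines: sus wpt jpio ciacf xar vhye gokv yzu suow
Hunk 4: at line 4 remove [vhye,gokv] add [mrkn] -> 8 lines: sus wpt jpio ciacf xar mrkn yzu suow
Hunk 5: at line 3 remove [xar,mrkn] add [zbfwt] -> 7 lines: sus wpt jpio ciacf zbfwt yzu suow
Hunk 6: at line 4 remove [zbfwt,yzu] add [zlp] -> 6 lines: sus wpt jpio ciacf zlp suow
Final line count: 6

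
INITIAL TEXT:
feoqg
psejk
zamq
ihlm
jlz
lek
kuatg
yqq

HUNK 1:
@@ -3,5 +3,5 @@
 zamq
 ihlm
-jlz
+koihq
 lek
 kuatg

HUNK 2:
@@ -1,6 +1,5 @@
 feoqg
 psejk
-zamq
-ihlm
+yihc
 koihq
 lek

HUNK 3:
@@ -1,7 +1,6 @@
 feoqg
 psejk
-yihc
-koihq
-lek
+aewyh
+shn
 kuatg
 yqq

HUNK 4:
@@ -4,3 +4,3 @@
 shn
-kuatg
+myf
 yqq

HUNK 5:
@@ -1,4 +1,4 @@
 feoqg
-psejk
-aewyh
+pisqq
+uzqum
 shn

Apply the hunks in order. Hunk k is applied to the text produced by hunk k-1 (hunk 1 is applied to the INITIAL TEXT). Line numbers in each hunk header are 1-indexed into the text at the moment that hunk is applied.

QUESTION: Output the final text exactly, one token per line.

Hunk 1: at line 3 remove [jlz] add [koihq] -> 8 lines: feoqg psejk zamq ihlm koihq lek kuatg yqq
Hunk 2: at line 1 remove [zamq,ihlm] add [yihc] -> 7 lines: feoqg psejk yihc koihq lek kuatg yqq
Hunk 3: at line 1 remove [yihc,koihq,lek] add [aewyh,shn] -> 6 lines: feoqg psejk aewyh shn kuatg yqq
Hunk 4: at line 4 remove [kuatg] add [myf] -> 6 lines: feoqg psejk aewyh shn myf yqq
Hunk 5: at line 1 remove [psejk,aewyh] add [pisqq,uzqum] -> 6 lines: feoqg pisqq uzqum shn myf yqq

Answer: feoqg
pisqq
uzqum
shn
myf
yqq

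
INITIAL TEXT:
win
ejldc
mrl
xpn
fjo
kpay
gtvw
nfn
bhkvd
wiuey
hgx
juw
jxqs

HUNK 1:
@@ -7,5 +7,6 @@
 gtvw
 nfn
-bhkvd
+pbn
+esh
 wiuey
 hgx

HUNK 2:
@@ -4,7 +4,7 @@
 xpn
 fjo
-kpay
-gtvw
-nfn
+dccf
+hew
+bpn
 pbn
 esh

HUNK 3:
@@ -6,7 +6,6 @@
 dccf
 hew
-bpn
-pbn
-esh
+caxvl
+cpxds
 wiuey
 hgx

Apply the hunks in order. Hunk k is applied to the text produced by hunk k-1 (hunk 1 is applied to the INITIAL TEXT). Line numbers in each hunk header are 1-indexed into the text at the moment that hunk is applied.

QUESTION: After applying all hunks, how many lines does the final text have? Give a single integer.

Hunk 1: at line 7 remove [bhkvd] add [pbn,esh] -> 14 lines: win ejldc mrl xpn fjo kpay gtvw nfn pbn esh wiuey hgx juw jxqs
Hunk 2: at line 4 remove [kpay,gtvw,nfn] add [dccf,hew,bpn] -> 14 lines: win ejldc mrl xpn fjo dccf hew bpn pbn esh wiuey hgx juw jxqs
Hunk 3: at line 6 remove [bpn,pbn,esh] add [caxvl,cpxds] -> 13 lines: win ejldc mrl xpn fjo dccf hew caxvl cpxds wiuey hgx juw jxqs
Final line count: 13

Answer: 13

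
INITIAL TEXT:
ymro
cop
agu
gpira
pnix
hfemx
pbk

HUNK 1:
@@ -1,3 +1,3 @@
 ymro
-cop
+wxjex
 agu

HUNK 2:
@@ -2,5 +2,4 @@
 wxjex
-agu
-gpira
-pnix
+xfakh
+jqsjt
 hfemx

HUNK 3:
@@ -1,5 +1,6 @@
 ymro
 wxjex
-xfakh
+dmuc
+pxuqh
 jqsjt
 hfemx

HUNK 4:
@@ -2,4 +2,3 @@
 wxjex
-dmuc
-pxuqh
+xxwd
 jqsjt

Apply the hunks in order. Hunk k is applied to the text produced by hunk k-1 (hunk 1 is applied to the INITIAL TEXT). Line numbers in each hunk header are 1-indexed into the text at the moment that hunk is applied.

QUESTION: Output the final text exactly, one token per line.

Answer: ymro
wxjex
xxwd
jqsjt
hfemx
pbk

Derivation:
Hunk 1: at line 1 remove [cop] add [wxjex] -> 7 lines: ymro wxjex agu gpira pnix hfemx pbk
Hunk 2: at line 2 remove [agu,gpira,pnix] add [xfakh,jqsjt] -> 6 lines: ymro wxjex xfakh jqsjt hfemx pbk
Hunk 3: at line 1 remove [xfakh] add [dmuc,pxuqh] -> 7 lines: ymro wxjex dmuc pxuqh jqsjt hfemx pbk
Hunk 4: at line 2 remove [dmuc,pxuqh] add [xxwd] -> 6 lines: ymro wxjex xxwd jqsjt hfemx pbk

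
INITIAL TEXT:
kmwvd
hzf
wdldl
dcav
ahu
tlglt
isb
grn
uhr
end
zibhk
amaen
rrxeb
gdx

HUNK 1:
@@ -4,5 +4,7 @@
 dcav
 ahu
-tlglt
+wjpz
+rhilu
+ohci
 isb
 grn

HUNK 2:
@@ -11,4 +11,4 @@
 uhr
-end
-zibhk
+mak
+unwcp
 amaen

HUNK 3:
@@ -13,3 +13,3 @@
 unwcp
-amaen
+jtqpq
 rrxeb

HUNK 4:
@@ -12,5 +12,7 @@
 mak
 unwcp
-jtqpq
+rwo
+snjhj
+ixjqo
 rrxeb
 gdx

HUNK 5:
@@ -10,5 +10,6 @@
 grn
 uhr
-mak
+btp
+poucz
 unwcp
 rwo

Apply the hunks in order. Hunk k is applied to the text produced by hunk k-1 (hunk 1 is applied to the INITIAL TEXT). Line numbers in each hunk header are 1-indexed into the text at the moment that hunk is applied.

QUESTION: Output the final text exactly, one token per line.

Hunk 1: at line 4 remove [tlglt] add [wjpz,rhilu,ohci] -> 16 lines: kmwvd hzf wdldl dcav ahu wjpz rhilu ohci isb grn uhr end zibhk amaen rrxeb gdx
Hunk 2: at line 11 remove [end,zibhk] add [mak,unwcp] -> 16 lines: kmwvd hzf wdldl dcav ahu wjpz rhilu ohci isb grn uhr mak unwcp amaen rrxeb gdx
Hunk 3: at line 13 remove [amaen] add [jtqpq] -> 16 lines: kmwvd hzf wdldl dcav ahu wjpz rhilu ohci isb grn uhr mak unwcp jtqpq rrxeb gdx
Hunk 4: at line 12 remove [jtqpq] add [rwo,snjhj,ixjqo] -> 18 lines: kmwvd hzf wdldl dcav ahu wjpz rhilu ohci isb grn uhr mak unwcp rwo snjhj ixjqo rrxeb gdx
Hunk 5: at line 10 remove [mak] add [btp,poucz] -> 19 lines: kmwvd hzf wdldl dcav ahu wjpz rhilu ohci isb grn uhr btp poucz unwcp rwo snjhj ixjqo rrxeb gdx

Answer: kmwvd
hzf
wdldl
dcav
ahu
wjpz
rhilu
ohci
isb
grn
uhr
btp
poucz
unwcp
rwo
snjhj
ixjqo
rrxeb
gdx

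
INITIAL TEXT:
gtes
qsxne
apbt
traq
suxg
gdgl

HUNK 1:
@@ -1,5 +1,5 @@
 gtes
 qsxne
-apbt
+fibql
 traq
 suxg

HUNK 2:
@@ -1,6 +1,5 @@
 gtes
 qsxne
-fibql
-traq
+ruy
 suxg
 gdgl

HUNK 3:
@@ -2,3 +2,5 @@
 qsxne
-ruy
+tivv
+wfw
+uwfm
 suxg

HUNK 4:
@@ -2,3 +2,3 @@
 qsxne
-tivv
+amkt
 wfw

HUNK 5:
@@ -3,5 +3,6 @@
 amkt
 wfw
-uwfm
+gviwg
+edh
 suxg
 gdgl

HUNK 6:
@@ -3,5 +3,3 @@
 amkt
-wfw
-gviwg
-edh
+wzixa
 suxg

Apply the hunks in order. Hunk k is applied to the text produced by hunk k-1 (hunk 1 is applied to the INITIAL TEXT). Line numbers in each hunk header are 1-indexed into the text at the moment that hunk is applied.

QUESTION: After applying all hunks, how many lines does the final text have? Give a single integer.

Hunk 1: at line 1 remove [apbt] add [fibql] -> 6 lines: gtes qsxne fibql traq suxg gdgl
Hunk 2: at line 1 remove [fibql,traq] add [ruy] -> 5 lines: gtes qsxne ruy suxg gdgl
Hunk 3: at line 2 remove [ruy] add [tivv,wfw,uwfm] -> 7 lines: gtes qsxne tivv wfw uwfm suxg gdgl
Hunk 4: at line 2 remove [tivv] add [amkt] -> 7 lines: gtes qsxne amkt wfw uwfm suxg gdgl
Hunk 5: at line 3 remove [uwfm] add [gviwg,edh] -> 8 lines: gtes qsxne amkt wfw gviwg edh suxg gdgl
Hunk 6: at line 3 remove [wfw,gviwg,edh] add [wzixa] -> 6 lines: gtes qsxne amkt wzixa suxg gdgl
Final line count: 6

Answer: 6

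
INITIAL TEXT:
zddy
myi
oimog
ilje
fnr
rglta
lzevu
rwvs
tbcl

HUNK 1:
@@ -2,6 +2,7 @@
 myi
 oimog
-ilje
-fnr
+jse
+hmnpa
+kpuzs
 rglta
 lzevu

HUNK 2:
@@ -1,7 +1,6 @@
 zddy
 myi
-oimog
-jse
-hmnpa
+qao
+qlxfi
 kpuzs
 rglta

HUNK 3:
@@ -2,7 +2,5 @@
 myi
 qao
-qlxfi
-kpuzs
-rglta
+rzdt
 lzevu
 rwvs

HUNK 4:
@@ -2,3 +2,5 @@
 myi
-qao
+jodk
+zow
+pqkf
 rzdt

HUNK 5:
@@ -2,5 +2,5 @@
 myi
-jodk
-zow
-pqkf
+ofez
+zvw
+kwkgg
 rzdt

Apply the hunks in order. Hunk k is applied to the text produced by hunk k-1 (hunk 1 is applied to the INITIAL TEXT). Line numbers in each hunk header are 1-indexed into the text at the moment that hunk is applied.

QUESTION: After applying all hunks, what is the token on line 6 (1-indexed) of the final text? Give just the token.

Answer: rzdt

Derivation:
Hunk 1: at line 2 remove [ilje,fnr] add [jse,hmnpa,kpuzs] -> 10 lines: zddy myi oimog jse hmnpa kpuzs rglta lzevu rwvs tbcl
Hunk 2: at line 1 remove [oimog,jse,hmnpa] add [qao,qlxfi] -> 9 lines: zddy myi qao qlxfi kpuzs rglta lzevu rwvs tbcl
Hunk 3: at line 2 remove [qlxfi,kpuzs,rglta] add [rzdt] -> 7 lines: zddy myi qao rzdt lzevu rwvs tbcl
Hunk 4: at line 2 remove [qao] add [jodk,zow,pqkf] -> 9 lines: zddy myi jodk zow pqkf rzdt lzevu rwvs tbcl
Hunk 5: at line 2 remove [jodk,zow,pqkf] add [ofez,zvw,kwkgg] -> 9 lines: zddy myi ofez zvw kwkgg rzdt lzevu rwvs tbcl
Final line 6: rzdt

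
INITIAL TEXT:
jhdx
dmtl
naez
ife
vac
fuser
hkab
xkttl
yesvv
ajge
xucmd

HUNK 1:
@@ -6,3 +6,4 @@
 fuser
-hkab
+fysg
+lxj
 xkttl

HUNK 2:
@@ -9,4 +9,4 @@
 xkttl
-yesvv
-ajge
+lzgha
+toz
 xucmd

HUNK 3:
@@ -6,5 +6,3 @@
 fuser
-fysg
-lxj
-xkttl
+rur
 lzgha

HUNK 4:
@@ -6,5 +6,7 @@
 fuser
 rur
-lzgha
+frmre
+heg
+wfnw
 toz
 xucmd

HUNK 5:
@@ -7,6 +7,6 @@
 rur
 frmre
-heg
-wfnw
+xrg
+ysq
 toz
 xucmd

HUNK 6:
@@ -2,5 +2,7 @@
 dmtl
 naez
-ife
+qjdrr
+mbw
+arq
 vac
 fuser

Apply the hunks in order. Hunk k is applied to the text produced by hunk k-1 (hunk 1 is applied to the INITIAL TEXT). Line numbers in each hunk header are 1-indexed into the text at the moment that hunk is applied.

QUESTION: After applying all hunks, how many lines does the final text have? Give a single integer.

Answer: 14

Derivation:
Hunk 1: at line 6 remove [hkab] add [fysg,lxj] -> 12 lines: jhdx dmtl naez ife vac fuser fysg lxj xkttl yesvv ajge xucmd
Hunk 2: at line 9 remove [yesvv,ajge] add [lzgha,toz] -> 12 lines: jhdx dmtl naez ife vac fuser fysg lxj xkttl lzgha toz xucmd
Hunk 3: at line 6 remove [fysg,lxj,xkttl] add [rur] -> 10 lines: jhdx dmtl naez ife vac fuser rur lzgha toz xucmd
Hunk 4: at line 6 remove [lzgha] add [frmre,heg,wfnw] -> 12 lines: jhdx dmtl naez ife vac fuser rur frmre heg wfnw toz xucmd
Hunk 5: at line 7 remove [heg,wfnw] add [xrg,ysq] -> 12 lines: jhdx dmtl naez ife vac fuser rur frmre xrg ysq toz xucmd
Hunk 6: at line 2 remove [ife] add [qjdrr,mbw,arq] -> 14 lines: jhdx dmtl naez qjdrr mbw arq vac fuser rur frmre xrg ysq toz xucmd
Final line count: 14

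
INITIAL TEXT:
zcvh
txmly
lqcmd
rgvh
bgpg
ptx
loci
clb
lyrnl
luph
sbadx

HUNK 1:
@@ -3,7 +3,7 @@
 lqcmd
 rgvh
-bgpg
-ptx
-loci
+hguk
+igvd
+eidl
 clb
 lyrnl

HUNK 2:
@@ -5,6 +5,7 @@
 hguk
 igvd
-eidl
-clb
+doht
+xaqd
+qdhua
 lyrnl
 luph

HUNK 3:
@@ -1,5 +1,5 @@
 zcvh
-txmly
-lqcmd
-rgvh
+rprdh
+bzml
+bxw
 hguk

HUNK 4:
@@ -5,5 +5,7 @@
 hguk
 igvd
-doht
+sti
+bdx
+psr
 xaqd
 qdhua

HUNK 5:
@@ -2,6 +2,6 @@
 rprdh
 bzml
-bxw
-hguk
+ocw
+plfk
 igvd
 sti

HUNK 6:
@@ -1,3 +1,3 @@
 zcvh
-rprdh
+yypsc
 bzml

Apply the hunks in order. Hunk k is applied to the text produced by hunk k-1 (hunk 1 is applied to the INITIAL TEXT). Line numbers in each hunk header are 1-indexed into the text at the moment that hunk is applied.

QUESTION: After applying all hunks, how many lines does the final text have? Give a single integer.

Hunk 1: at line 3 remove [bgpg,ptx,loci] add [hguk,igvd,eidl] -> 11 lines: zcvh txmly lqcmd rgvh hguk igvd eidl clb lyrnl luph sbadx
Hunk 2: at line 5 remove [eidl,clb] add [doht,xaqd,qdhua] -> 12 lines: zcvh txmly lqcmd rgvh hguk igvd doht xaqd qdhua lyrnl luph sbadx
Hunk 3: at line 1 remove [txmly,lqcmd,rgvh] add [rprdh,bzml,bxw] -> 12 lines: zcvh rprdh bzml bxw hguk igvd doht xaqd qdhua lyrnl luph sbadx
Hunk 4: at line 5 remove [doht] add [sti,bdx,psr] -> 14 lines: zcvh rprdh bzml bxw hguk igvd sti bdx psr xaqd qdhua lyrnl luph sbadx
Hunk 5: at line 2 remove [bxw,hguk] add [ocw,plfk] -> 14 lines: zcvh rprdh bzml ocw plfk igvd sti bdx psr xaqd qdhua lyrnl luph sbadx
Hunk 6: at line 1 remove [rprdh] add [yypsc] -> 14 lines: zcvh yypsc bzml ocw plfk igvd sti bdx psr xaqd qdhua lyrnl luph sbadx
Final line count: 14

Answer: 14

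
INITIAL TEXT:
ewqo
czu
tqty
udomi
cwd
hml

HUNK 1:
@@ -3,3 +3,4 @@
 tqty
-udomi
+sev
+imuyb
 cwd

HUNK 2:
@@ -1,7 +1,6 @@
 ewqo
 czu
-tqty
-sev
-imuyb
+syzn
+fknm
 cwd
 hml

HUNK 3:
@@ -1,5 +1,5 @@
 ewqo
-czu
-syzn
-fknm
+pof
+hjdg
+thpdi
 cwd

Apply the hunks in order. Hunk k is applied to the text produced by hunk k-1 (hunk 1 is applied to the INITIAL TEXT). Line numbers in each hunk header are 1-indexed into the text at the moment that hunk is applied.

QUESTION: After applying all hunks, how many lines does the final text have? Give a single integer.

Answer: 6

Derivation:
Hunk 1: at line 3 remove [udomi] add [sev,imuyb] -> 7 lines: ewqo czu tqty sev imuyb cwd hml
Hunk 2: at line 1 remove [tqty,sev,imuyb] add [syzn,fknm] -> 6 lines: ewqo czu syzn fknm cwd hml
Hunk 3: at line 1 remove [czu,syzn,fknm] add [pof,hjdg,thpdi] -> 6 lines: ewqo pof hjdg thpdi cwd hml
Final line count: 6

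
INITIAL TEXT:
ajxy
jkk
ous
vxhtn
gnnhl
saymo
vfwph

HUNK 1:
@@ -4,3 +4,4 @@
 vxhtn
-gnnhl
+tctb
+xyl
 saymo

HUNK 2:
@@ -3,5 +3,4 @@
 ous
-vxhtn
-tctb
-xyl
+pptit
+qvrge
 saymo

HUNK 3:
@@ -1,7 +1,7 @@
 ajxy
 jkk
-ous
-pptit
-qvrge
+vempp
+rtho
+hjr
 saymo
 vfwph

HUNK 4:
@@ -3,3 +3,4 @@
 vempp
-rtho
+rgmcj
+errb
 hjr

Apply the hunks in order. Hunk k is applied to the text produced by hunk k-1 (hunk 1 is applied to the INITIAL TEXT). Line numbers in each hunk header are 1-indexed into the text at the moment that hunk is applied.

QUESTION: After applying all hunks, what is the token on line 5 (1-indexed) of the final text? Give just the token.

Hunk 1: at line 4 remove [gnnhl] add [tctb,xyl] -> 8 lines: ajxy jkk ous vxhtn tctb xyl saymo vfwph
Hunk 2: at line 3 remove [vxhtn,tctb,xyl] add [pptit,qvrge] -> 7 lines: ajxy jkk ous pptit qvrge saymo vfwph
Hunk 3: at line 1 remove [ous,pptit,qvrge] add [vempp,rtho,hjr] -> 7 lines: ajxy jkk vempp rtho hjr saymo vfwph
Hunk 4: at line 3 remove [rtho] add [rgmcj,errb] -> 8 lines: ajxy jkk vempp rgmcj errb hjr saymo vfwph
Final line 5: errb

Answer: errb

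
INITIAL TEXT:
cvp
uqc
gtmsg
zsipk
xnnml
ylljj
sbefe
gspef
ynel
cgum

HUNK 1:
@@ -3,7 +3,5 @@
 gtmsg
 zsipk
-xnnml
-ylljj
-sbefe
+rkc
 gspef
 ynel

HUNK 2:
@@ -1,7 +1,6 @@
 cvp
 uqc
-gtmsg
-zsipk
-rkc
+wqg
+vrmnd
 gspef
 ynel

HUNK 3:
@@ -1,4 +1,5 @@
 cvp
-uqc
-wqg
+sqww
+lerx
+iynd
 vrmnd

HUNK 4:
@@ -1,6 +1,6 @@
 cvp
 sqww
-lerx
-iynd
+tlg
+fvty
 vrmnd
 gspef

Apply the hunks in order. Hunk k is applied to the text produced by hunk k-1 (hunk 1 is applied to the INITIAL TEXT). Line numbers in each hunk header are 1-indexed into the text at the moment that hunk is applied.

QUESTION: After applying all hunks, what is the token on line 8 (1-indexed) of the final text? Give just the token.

Hunk 1: at line 3 remove [xnnml,ylljj,sbefe] add [rkc] -> 8 lines: cvp uqc gtmsg zsipk rkc gspef ynel cgum
Hunk 2: at line 1 remove [gtmsg,zsipk,rkc] add [wqg,vrmnd] -> 7 lines: cvp uqc wqg vrmnd gspef ynel cgum
Hunk 3: at line 1 remove [uqc,wqg] add [sqww,lerx,iynd] -> 8 lines: cvp sqww lerx iynd vrmnd gspef ynel cgum
Hunk 4: at line 1 remove [lerx,iynd] add [tlg,fvty] -> 8 lines: cvp sqww tlg fvty vrmnd gspef ynel cgum
Final line 8: cgum

Answer: cgum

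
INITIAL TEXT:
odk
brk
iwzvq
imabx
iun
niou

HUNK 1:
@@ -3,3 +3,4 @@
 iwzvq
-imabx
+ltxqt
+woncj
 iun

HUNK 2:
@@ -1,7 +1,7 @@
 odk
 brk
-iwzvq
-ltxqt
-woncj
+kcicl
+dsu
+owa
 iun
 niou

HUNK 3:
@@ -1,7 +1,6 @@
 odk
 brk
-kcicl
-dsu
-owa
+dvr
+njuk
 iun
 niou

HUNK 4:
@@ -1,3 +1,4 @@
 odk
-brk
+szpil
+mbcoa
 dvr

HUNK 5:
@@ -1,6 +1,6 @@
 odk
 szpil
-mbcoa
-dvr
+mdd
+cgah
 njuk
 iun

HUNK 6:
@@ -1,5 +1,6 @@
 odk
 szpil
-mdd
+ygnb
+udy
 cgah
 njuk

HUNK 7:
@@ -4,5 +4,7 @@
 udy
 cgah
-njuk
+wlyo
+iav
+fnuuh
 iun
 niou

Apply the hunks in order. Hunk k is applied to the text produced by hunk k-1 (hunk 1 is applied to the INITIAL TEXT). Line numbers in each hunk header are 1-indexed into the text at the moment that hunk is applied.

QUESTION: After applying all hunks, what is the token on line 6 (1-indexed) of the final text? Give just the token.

Answer: wlyo

Derivation:
Hunk 1: at line 3 remove [imabx] add [ltxqt,woncj] -> 7 lines: odk brk iwzvq ltxqt woncj iun niou
Hunk 2: at line 1 remove [iwzvq,ltxqt,woncj] add [kcicl,dsu,owa] -> 7 lines: odk brk kcicl dsu owa iun niou
Hunk 3: at line 1 remove [kcicl,dsu,owa] add [dvr,njuk] -> 6 lines: odk brk dvr njuk iun niou
Hunk 4: at line 1 remove [brk] add [szpil,mbcoa] -> 7 lines: odk szpil mbcoa dvr njuk iun niou
Hunk 5: at line 1 remove [mbcoa,dvr] add [mdd,cgah] -> 7 lines: odk szpil mdd cgah njuk iun niou
Hunk 6: at line 1 remove [mdd] add [ygnb,udy] -> 8 lines: odk szpil ygnb udy cgah njuk iun niou
Hunk 7: at line 4 remove [njuk] add [wlyo,iav,fnuuh] -> 10 lines: odk szpil ygnb udy cgah wlyo iav fnuuh iun niou
Final line 6: wlyo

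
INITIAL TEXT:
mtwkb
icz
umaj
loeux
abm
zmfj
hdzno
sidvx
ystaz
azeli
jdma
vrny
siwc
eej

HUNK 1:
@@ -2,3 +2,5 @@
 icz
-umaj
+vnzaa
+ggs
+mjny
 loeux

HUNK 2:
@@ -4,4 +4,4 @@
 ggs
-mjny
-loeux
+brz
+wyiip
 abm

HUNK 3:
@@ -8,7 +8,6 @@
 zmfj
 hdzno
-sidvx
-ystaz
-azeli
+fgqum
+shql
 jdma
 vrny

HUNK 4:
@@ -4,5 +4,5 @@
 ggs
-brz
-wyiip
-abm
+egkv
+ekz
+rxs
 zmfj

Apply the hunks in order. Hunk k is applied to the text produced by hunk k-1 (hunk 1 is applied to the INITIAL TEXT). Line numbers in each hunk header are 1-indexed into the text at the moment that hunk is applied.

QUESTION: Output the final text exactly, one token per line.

Answer: mtwkb
icz
vnzaa
ggs
egkv
ekz
rxs
zmfj
hdzno
fgqum
shql
jdma
vrny
siwc
eej

Derivation:
Hunk 1: at line 2 remove [umaj] add [vnzaa,ggs,mjny] -> 16 lines: mtwkb icz vnzaa ggs mjny loeux abm zmfj hdzno sidvx ystaz azeli jdma vrny siwc eej
Hunk 2: at line 4 remove [mjny,loeux] add [brz,wyiip] -> 16 lines: mtwkb icz vnzaa ggs brz wyiip abm zmfj hdzno sidvx ystaz azeli jdma vrny siwc eej
Hunk 3: at line 8 remove [sidvx,ystaz,azeli] add [fgqum,shql] -> 15 lines: mtwkb icz vnzaa ggs brz wyiip abm zmfj hdzno fgqum shql jdma vrny siwc eej
Hunk 4: at line 4 remove [brz,wyiip,abm] add [egkv,ekz,rxs] -> 15 lines: mtwkb icz vnzaa ggs egkv ekz rxs zmfj hdzno fgqum shql jdma vrny siwc eej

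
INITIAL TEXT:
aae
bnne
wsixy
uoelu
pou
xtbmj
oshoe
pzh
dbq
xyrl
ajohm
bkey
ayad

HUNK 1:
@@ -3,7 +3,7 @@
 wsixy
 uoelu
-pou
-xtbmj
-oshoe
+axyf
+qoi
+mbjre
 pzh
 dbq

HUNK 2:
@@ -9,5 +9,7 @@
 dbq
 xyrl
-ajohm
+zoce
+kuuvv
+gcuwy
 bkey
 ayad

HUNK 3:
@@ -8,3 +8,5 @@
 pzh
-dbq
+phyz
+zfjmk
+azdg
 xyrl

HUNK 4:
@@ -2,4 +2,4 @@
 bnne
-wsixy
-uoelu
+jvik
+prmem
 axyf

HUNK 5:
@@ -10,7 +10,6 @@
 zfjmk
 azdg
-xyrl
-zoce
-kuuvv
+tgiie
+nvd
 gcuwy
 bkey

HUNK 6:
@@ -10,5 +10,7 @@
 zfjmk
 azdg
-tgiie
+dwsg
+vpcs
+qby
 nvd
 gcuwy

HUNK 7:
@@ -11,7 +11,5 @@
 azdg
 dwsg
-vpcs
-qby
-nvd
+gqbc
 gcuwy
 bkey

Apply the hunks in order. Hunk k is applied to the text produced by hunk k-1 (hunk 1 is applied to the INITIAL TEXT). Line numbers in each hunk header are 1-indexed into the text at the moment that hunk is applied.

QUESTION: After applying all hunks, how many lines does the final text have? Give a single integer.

Answer: 16

Derivation:
Hunk 1: at line 3 remove [pou,xtbmj,oshoe] add [axyf,qoi,mbjre] -> 13 lines: aae bnne wsixy uoelu axyf qoi mbjre pzh dbq xyrl ajohm bkey ayad
Hunk 2: at line 9 remove [ajohm] add [zoce,kuuvv,gcuwy] -> 15 lines: aae bnne wsixy uoelu axyf qoi mbjre pzh dbq xyrl zoce kuuvv gcuwy bkey ayad
Hunk 3: at line 8 remove [dbq] add [phyz,zfjmk,azdg] -> 17 lines: aae bnne wsixy uoelu axyf qoi mbjre pzh phyz zfjmk azdg xyrl zoce kuuvv gcuwy bkey ayad
Hunk 4: at line 2 remove [wsixy,uoelu] add [jvik,prmem] -> 17 lines: aae bnne jvik prmem axyf qoi mbjre pzh phyz zfjmk azdg xyrl zoce kuuvv gcuwy bkey ayad
Hunk 5: at line 10 remove [xyrl,zoce,kuuvv] add [tgiie,nvd] -> 16 lines: aae bnne jvik prmem axyf qoi mbjre pzh phyz zfjmk azdg tgiie nvd gcuwy bkey ayad
Hunk 6: at line 10 remove [tgiie] add [dwsg,vpcs,qby] -> 18 lines: aae bnne jvik prmem axyf qoi mbjre pzh phyz zfjmk azdg dwsg vpcs qby nvd gcuwy bkey ayad
Hunk 7: at line 11 remove [vpcs,qby,nvd] add [gqbc] -> 16 lines: aae bnne jvik prmem axyf qoi mbjre pzh phyz zfjmk azdg dwsg gqbc gcuwy bkey ayad
Final line count: 16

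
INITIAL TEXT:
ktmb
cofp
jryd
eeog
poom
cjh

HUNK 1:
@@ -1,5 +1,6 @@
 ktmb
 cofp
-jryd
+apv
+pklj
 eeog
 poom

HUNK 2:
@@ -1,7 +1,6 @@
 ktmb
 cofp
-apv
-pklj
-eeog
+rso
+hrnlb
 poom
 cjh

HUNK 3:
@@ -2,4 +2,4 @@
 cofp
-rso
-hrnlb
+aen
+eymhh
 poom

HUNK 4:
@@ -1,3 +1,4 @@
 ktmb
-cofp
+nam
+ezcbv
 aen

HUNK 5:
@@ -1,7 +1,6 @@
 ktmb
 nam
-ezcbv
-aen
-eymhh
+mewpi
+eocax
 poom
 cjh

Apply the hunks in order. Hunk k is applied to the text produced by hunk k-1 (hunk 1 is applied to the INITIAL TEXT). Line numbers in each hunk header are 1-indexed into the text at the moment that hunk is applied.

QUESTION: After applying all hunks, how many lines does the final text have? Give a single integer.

Hunk 1: at line 1 remove [jryd] add [apv,pklj] -> 7 lines: ktmb cofp apv pklj eeog poom cjh
Hunk 2: at line 1 remove [apv,pklj,eeog] add [rso,hrnlb] -> 6 lines: ktmb cofp rso hrnlb poom cjh
Hunk 3: at line 2 remove [rso,hrnlb] add [aen,eymhh] -> 6 lines: ktmb cofp aen eymhh poom cjh
Hunk 4: at line 1 remove [cofp] add [nam,ezcbv] -> 7 lines: ktmb nam ezcbv aen eymhh poom cjh
Hunk 5: at line 1 remove [ezcbv,aen,eymhh] add [mewpi,eocax] -> 6 lines: ktmb nam mewpi eocax poom cjh
Final line count: 6

Answer: 6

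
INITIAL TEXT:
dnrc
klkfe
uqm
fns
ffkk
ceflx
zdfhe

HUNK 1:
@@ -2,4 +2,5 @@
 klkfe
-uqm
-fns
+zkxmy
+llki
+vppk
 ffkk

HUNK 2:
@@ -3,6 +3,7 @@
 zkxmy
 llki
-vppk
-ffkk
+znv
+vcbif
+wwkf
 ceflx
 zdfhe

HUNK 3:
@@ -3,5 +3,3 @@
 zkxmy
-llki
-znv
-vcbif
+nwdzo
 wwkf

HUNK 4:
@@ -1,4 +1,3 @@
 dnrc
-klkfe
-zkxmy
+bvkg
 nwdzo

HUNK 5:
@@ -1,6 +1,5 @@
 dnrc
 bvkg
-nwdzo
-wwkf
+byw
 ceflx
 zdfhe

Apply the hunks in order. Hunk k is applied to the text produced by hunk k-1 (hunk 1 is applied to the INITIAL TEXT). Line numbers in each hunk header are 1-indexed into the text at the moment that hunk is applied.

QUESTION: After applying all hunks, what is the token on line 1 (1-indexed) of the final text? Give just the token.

Answer: dnrc

Derivation:
Hunk 1: at line 2 remove [uqm,fns] add [zkxmy,llki,vppk] -> 8 lines: dnrc klkfe zkxmy llki vppk ffkk ceflx zdfhe
Hunk 2: at line 3 remove [vppk,ffkk] add [znv,vcbif,wwkf] -> 9 lines: dnrc klkfe zkxmy llki znv vcbif wwkf ceflx zdfhe
Hunk 3: at line 3 remove [llki,znv,vcbif] add [nwdzo] -> 7 lines: dnrc klkfe zkxmy nwdzo wwkf ceflx zdfhe
Hunk 4: at line 1 remove [klkfe,zkxmy] add [bvkg] -> 6 lines: dnrc bvkg nwdzo wwkf ceflx zdfhe
Hunk 5: at line 1 remove [nwdzo,wwkf] add [byw] -> 5 lines: dnrc bvkg byw ceflx zdfhe
Final line 1: dnrc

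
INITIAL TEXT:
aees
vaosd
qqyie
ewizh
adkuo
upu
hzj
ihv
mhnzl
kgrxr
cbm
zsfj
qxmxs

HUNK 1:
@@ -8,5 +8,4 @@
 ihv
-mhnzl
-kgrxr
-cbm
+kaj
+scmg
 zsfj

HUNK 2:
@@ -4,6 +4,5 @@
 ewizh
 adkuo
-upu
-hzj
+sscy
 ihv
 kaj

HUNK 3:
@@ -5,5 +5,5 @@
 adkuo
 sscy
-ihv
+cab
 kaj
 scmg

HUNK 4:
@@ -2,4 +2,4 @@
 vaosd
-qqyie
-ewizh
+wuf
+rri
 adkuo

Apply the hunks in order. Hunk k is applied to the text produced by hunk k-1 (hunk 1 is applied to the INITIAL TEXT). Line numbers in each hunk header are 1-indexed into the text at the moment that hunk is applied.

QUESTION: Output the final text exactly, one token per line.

Answer: aees
vaosd
wuf
rri
adkuo
sscy
cab
kaj
scmg
zsfj
qxmxs

Derivation:
Hunk 1: at line 8 remove [mhnzl,kgrxr,cbm] add [kaj,scmg] -> 12 lines: aees vaosd qqyie ewizh adkuo upu hzj ihv kaj scmg zsfj qxmxs
Hunk 2: at line 4 remove [upu,hzj] add [sscy] -> 11 lines: aees vaosd qqyie ewizh adkuo sscy ihv kaj scmg zsfj qxmxs
Hunk 3: at line 5 remove [ihv] add [cab] -> 11 lines: aees vaosd qqyie ewizh adkuo sscy cab kaj scmg zsfj qxmxs
Hunk 4: at line 2 remove [qqyie,ewizh] add [wuf,rri] -> 11 lines: aees vaosd wuf rri adkuo sscy cab kaj scmg zsfj qxmxs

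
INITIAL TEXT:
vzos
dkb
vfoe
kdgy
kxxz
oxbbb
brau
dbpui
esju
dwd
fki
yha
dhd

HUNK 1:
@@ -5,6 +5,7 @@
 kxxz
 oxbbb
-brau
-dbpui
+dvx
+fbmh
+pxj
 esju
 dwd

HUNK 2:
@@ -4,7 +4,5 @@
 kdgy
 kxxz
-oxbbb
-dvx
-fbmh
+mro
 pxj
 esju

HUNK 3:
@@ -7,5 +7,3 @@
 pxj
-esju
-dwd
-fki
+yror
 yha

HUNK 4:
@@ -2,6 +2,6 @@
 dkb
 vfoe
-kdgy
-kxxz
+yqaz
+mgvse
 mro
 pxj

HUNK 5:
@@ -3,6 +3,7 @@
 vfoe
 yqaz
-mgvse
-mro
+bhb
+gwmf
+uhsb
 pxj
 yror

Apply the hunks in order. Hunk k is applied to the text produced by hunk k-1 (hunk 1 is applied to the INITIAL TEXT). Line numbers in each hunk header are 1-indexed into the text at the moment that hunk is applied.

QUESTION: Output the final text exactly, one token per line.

Answer: vzos
dkb
vfoe
yqaz
bhb
gwmf
uhsb
pxj
yror
yha
dhd

Derivation:
Hunk 1: at line 5 remove [brau,dbpui] add [dvx,fbmh,pxj] -> 14 lines: vzos dkb vfoe kdgy kxxz oxbbb dvx fbmh pxj esju dwd fki yha dhd
Hunk 2: at line 4 remove [oxbbb,dvx,fbmh] add [mro] -> 12 lines: vzos dkb vfoe kdgy kxxz mro pxj esju dwd fki yha dhd
Hunk 3: at line 7 remove [esju,dwd,fki] add [yror] -> 10 lines: vzos dkb vfoe kdgy kxxz mro pxj yror yha dhd
Hunk 4: at line 2 remove [kdgy,kxxz] add [yqaz,mgvse] -> 10 lines: vzos dkb vfoe yqaz mgvse mro pxj yror yha dhd
Hunk 5: at line 3 remove [mgvse,mro] add [bhb,gwmf,uhsb] -> 11 lines: vzos dkb vfoe yqaz bhb gwmf uhsb pxj yror yha dhd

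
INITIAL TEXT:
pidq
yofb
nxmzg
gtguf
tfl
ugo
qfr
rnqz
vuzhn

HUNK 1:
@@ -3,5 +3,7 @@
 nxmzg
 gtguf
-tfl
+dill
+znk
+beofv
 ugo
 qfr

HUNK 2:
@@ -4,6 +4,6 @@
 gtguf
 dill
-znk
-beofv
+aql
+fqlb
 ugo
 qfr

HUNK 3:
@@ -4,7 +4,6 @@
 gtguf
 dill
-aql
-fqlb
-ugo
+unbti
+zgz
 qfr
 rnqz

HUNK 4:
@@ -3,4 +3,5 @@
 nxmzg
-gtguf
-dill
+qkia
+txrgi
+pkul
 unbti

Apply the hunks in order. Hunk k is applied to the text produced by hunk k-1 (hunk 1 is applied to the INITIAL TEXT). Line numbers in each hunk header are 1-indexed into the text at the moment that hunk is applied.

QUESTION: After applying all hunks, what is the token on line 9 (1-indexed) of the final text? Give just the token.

Hunk 1: at line 3 remove [tfl] add [dill,znk,beofv] -> 11 lines: pidq yofb nxmzg gtguf dill znk beofv ugo qfr rnqz vuzhn
Hunk 2: at line 4 remove [znk,beofv] add [aql,fqlb] -> 11 lines: pidq yofb nxmzg gtguf dill aql fqlb ugo qfr rnqz vuzhn
Hunk 3: at line 4 remove [aql,fqlb,ugo] add [unbti,zgz] -> 10 lines: pidq yofb nxmzg gtguf dill unbti zgz qfr rnqz vuzhn
Hunk 4: at line 3 remove [gtguf,dill] add [qkia,txrgi,pkul] -> 11 lines: pidq yofb nxmzg qkia txrgi pkul unbti zgz qfr rnqz vuzhn
Final line 9: qfr

Answer: qfr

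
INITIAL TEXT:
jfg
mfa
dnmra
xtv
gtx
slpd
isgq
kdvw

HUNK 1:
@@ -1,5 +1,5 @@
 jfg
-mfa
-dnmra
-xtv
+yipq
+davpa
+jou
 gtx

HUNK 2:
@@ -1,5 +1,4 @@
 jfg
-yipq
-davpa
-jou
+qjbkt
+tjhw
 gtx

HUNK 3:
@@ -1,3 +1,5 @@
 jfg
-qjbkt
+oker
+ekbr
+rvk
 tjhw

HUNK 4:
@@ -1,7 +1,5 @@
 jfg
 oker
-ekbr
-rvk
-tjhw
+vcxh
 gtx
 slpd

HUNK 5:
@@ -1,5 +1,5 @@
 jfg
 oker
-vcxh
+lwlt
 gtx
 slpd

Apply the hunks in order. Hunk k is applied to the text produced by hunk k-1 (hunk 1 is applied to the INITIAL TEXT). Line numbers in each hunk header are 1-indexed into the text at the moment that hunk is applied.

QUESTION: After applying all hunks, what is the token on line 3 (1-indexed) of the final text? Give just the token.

Answer: lwlt

Derivation:
Hunk 1: at line 1 remove [mfa,dnmra,xtv] add [yipq,davpa,jou] -> 8 lines: jfg yipq davpa jou gtx slpd isgq kdvw
Hunk 2: at line 1 remove [yipq,davpa,jou] add [qjbkt,tjhw] -> 7 lines: jfg qjbkt tjhw gtx slpd isgq kdvw
Hunk 3: at line 1 remove [qjbkt] add [oker,ekbr,rvk] -> 9 lines: jfg oker ekbr rvk tjhw gtx slpd isgq kdvw
Hunk 4: at line 1 remove [ekbr,rvk,tjhw] add [vcxh] -> 7 lines: jfg oker vcxh gtx slpd isgq kdvw
Hunk 5: at line 1 remove [vcxh] add [lwlt] -> 7 lines: jfg oker lwlt gtx slpd isgq kdvw
Final line 3: lwlt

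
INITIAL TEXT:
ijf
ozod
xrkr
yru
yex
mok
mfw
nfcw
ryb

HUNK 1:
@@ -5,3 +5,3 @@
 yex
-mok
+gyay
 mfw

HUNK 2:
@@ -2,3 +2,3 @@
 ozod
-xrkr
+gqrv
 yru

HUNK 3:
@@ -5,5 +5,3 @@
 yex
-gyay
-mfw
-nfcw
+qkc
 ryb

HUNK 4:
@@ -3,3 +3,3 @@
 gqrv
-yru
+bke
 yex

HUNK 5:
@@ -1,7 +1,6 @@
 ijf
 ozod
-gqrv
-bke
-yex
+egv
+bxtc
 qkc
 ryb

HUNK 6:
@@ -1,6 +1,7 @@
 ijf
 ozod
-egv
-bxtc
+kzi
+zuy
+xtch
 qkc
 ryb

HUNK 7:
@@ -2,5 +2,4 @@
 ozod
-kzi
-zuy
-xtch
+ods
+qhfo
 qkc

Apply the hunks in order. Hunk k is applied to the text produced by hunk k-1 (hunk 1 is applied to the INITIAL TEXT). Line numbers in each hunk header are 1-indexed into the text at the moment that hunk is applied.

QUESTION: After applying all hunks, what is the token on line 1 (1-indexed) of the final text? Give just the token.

Answer: ijf

Derivation:
Hunk 1: at line 5 remove [mok] add [gyay] -> 9 lines: ijf ozod xrkr yru yex gyay mfw nfcw ryb
Hunk 2: at line 2 remove [xrkr] add [gqrv] -> 9 lines: ijf ozod gqrv yru yex gyay mfw nfcw ryb
Hunk 3: at line 5 remove [gyay,mfw,nfcw] add [qkc] -> 7 lines: ijf ozod gqrv yru yex qkc ryb
Hunk 4: at line 3 remove [yru] add [bke] -> 7 lines: ijf ozod gqrv bke yex qkc ryb
Hunk 5: at line 1 remove [gqrv,bke,yex] add [egv,bxtc] -> 6 lines: ijf ozod egv bxtc qkc ryb
Hunk 6: at line 1 remove [egv,bxtc] add [kzi,zuy,xtch] -> 7 lines: ijf ozod kzi zuy xtch qkc ryb
Hunk 7: at line 2 remove [kzi,zuy,xtch] add [ods,qhfo] -> 6 lines: ijf ozod ods qhfo qkc ryb
Final line 1: ijf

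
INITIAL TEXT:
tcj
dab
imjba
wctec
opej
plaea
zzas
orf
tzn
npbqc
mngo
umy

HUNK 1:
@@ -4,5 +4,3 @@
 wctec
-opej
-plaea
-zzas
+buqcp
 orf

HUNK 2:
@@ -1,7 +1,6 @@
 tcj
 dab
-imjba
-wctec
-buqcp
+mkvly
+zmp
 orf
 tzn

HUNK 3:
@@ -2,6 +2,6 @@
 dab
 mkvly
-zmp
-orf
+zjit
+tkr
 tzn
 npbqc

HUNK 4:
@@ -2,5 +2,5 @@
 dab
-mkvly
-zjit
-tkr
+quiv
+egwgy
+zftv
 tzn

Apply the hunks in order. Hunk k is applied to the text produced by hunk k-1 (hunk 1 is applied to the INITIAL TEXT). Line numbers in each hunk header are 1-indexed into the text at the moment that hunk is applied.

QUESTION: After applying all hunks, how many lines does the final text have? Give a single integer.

Hunk 1: at line 4 remove [opej,plaea,zzas] add [buqcp] -> 10 lines: tcj dab imjba wctec buqcp orf tzn npbqc mngo umy
Hunk 2: at line 1 remove [imjba,wctec,buqcp] add [mkvly,zmp] -> 9 lines: tcj dab mkvly zmp orf tzn npbqc mngo umy
Hunk 3: at line 2 remove [zmp,orf] add [zjit,tkr] -> 9 lines: tcj dab mkvly zjit tkr tzn npbqc mngo umy
Hunk 4: at line 2 remove [mkvly,zjit,tkr] add [quiv,egwgy,zftv] -> 9 lines: tcj dab quiv egwgy zftv tzn npbqc mngo umy
Final line count: 9

Answer: 9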